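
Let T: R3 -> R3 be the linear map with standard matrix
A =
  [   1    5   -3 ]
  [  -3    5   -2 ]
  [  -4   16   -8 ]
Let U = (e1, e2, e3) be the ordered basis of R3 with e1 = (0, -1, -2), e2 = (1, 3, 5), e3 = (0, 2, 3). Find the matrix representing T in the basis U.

With P the matrix whose columns are e1, ..., e3, [T]_U = P^(-1) A P.
Column by column: T(e1) = A e1 = (1, -1, 0); its U-coordinates (-2, 1, -3) give column 1.
Continuing for each basis vector yields [T]_U = [[-2, -1, -3], [1, 1, 1], [-3, -1, -1]].

[[-2, -1, -3], [1, 1, 1], [-3, -1, -1]]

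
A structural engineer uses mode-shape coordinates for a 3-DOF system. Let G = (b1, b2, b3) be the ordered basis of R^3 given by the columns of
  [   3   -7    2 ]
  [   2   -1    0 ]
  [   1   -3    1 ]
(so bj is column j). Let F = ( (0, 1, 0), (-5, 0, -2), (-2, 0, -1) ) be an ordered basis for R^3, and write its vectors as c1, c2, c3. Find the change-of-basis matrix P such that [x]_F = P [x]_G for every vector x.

[[2, -1, 0], [-1, 1, 0], [1, 1, -1]]

Let M have columns bj and N have columns cj. Then for every x, N [x]_F = x = M [x]_G, so P = N^(-1) M.
Since det N = -1, N^(-1) has integer entries; multiplying gives P = [[2, -1, 0], [-1, 1, 0], [1, 1, -1]].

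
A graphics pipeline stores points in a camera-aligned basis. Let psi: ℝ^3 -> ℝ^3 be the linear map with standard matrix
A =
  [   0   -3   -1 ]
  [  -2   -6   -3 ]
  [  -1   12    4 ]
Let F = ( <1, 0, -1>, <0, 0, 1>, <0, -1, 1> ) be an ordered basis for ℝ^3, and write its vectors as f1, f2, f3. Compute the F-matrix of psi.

With P the matrix whose columns are f1, ..., f3, [psi]_F = P^(-1) A P.
Column by column: psi(f1) = A f1 = <1, 1, -5>; its F-coordinates <1, -3, -1> give column 1.
Continuing for each basis vector yields [psi]_F = [[1, -1, 2], [-3, 0, -3], [-1, 3, -3]].

[[1, -1, 2], [-3, 0, -3], [-1, 3, -3]]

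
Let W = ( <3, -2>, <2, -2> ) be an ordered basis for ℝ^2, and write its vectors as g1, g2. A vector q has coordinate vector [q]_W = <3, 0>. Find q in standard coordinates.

<9, -6>

The coordinates say q = 3g1 + 0·g2; adding the scaled basis vectors gives <9, -6>.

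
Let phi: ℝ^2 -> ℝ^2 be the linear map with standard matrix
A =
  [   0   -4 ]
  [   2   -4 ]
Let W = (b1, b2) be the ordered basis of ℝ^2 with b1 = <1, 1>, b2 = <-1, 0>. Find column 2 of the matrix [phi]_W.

Column 2 of [phi]_W is the W-coordinate vector of phi(b2).
In standard coordinates phi(b2) = A b2 = <0, -2>.
Converting to W: <0, -2> = -2b1 - 2b2, so the coordinate vector is <-2, -2>.

<-2, -2>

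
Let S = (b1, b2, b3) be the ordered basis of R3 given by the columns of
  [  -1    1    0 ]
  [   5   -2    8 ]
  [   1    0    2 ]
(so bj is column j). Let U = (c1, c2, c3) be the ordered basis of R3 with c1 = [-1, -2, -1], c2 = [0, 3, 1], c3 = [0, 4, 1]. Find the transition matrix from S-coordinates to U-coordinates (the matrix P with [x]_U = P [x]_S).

[[1, -1, 0], [1, 0, 0], [1, -1, 2]]

Take x = bj: its S-coordinates are the j-th standard unit vector, so P e_j — column j of P — equals [bj]_U.
b1 = c1 + c2 + c3, giving column 1 = [1, 1, 1]; repeating for each j gives P = [[1, -1, 0], [1, 0, 0], [1, -1, 2]].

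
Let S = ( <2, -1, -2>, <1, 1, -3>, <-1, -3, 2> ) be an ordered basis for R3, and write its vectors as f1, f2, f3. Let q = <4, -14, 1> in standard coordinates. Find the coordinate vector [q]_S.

<4, -1, 3>

We seek scalars with c_1 f1 + ... + c_3 f3 = q; equivalently solve M c = q where the columns of M are f1, ..., f3.
Row-reducing the augmented matrix [M | q] gives c = (4, -1, 3).
Check: 4f1 - f2 + 3f3 = <4, -14, 1>.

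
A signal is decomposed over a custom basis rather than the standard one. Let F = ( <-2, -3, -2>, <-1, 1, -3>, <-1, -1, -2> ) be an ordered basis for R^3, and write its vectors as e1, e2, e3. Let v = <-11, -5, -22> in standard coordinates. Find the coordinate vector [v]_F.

[v]_F is the unique c with M c = v, where M has columns e1, ..., e3.
Solving this 3x3 system gives c = (2, 4, 3).
Check: 2e1 + 4e2 + 3e3 = <-11, -5, -22>.

<2, 4, 3>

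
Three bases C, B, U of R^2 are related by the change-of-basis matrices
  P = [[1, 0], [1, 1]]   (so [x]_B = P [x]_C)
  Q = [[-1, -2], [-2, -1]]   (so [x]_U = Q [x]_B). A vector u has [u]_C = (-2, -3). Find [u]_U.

First [u]_B = P [u]_C = (-2, -5).
Then [u]_U = Q [u]_B = (12, 9).

(12, 9)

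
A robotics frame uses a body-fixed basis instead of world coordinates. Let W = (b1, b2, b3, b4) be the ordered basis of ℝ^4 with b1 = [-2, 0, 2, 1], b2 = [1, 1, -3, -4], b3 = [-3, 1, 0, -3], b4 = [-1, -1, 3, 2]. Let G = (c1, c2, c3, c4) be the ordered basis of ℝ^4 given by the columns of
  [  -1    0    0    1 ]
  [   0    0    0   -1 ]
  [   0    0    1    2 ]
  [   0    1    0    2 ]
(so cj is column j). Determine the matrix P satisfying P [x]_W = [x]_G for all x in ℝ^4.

Take x = bj: its W-coordinates are the j-th standard unit vector, so P e_j — column j of P — equals [bj]_G.
b1 = 2c1 + c2 + 2c3 + 0·c4, giving column 1 = [2, 1, 2, 0]; repeating for each j gives P = [[2, -2, 2, 2], [1, -2, -1, 0], [2, -1, 2, 1], [0, -1, -1, 1]].

[[2, -2, 2, 2], [1, -2, -1, 0], [2, -1, 2, 1], [0, -1, -1, 1]]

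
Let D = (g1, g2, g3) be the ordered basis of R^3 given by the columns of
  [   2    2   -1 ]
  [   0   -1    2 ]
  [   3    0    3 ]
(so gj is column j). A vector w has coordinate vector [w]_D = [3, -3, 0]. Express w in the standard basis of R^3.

[0, 3, 9]

w = M [w]_D, where M has columns g1, ..., g3.
Carrying out the matrix-vector product, w = [0, 3, 9].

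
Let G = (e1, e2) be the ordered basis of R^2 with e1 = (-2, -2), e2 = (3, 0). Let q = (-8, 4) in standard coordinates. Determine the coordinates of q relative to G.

(-2, -4)

Write q = c_1 e1 + c_2 e2 and solve for the c_i.
System: -2c_1 + 3c_2 = -8, -2c_1 + 0c_2 = 4; solving gives c_1 = -2, c_2 = -4.
Check: -2e1 - 4e2 = (-8, 4).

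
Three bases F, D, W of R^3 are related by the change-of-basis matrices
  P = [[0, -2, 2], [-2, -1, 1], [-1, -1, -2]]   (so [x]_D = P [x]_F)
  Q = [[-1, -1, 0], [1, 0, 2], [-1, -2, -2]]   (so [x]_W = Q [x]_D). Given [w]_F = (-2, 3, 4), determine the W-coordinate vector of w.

Composing the changes, [w]_W = Q P [w]_F.
Q P = [[2, 3, -3], [-2, -4, -2], [6, 6, 0]]; applying this to (-2, 3, 4) gives (-7, -16, 6).

(-7, -16, 6)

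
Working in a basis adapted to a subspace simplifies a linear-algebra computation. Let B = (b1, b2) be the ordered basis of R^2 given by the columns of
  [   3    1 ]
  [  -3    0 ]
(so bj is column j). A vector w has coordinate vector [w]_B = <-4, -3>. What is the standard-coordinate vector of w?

By definition w = -4b1 - 3b2.
Summing componentwise gives <-15, 12>.

<-15, 12>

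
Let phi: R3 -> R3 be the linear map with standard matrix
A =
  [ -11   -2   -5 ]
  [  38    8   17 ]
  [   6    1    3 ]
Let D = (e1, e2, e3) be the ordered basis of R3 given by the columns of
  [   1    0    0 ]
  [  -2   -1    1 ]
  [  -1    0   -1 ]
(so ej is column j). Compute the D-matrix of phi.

[[-2, 2, 3], [0, 3, 2], [1, -1, -1]]

With P the matrix whose columns are e1, ..., e3, [phi]_D = P^(-1) A P.
Column by column: phi(e1) = A e1 = (-2, 5, 1); its D-coordinates (-2, 0, 1) give column 1.
Continuing for each basis vector yields [phi]_D = [[-2, 2, 3], [0, 3, 2], [1, -1, -1]].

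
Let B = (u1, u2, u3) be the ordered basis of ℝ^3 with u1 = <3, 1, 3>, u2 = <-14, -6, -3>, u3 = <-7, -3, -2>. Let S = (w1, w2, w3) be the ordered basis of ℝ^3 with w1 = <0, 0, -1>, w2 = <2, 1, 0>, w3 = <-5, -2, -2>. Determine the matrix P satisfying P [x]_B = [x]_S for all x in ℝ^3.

[[-1, -1, 0], [-1, -2, -1], [-1, 2, 1]]

Column j of P is [uj]_S, since P maps B-coordinates to S-coordinates.
Expressing u1 in S: u1 = -w1 - w2 - w3, so column 1 of P is <-1, -1, -1>.
Doing the same for each uj gives P = [[-1, -1, 0], [-1, -2, -1], [-1, 2, 1]].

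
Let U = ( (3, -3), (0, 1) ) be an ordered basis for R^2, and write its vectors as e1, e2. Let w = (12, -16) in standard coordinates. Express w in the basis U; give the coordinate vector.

[w]_U is the unique c with M c = w, where M has columns e1, e2.
System: 3c_1 + 0c_2 = 12, -3c_1 + c_2 = -16; solving gives c_1 = 4, c_2 = -4.
Check: 4e1 - 4e2 = (12, -16).

(4, -4)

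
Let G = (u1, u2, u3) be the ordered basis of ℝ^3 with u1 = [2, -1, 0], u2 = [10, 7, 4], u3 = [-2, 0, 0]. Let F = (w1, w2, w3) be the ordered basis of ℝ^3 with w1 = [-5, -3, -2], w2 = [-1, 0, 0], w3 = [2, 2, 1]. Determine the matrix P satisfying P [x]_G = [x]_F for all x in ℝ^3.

Let M have columns uj and N have columns wj. Then for every x, N [x]_F = x = M [x]_G, so P = N^(-1) M.
Since det N = 1, N^(-1) has integer entries; multiplying gives P = [[-1, -1, 0], [-1, -1, 2], [-2, 2, 0]].

[[-1, -1, 0], [-1, -1, 2], [-2, 2, 0]]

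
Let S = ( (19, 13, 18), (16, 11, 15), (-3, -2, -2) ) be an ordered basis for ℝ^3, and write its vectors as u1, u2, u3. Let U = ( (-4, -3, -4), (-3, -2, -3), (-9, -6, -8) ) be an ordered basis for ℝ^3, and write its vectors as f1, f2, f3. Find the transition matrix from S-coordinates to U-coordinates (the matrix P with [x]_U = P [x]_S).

Let M have columns uj and N have columns fj. Then for every x, N [x]_U = x = M [x]_S, so P = N^(-1) M.
Since det N = -1, N^(-1) has integer entries; multiplying gives P = [[-1, -1, 0], [-2, -1, -2], [-1, -1, 1]].

[[-1, -1, 0], [-2, -1, -2], [-1, -1, 1]]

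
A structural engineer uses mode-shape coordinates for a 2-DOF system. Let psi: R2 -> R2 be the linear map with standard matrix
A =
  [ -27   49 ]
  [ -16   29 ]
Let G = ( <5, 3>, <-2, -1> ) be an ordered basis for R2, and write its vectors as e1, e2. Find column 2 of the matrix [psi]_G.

<1, 0>

Column 2 of [psi]_G is the G-coordinate vector of psi(e2).
In standard coordinates psi(e2) = A e2 = <5, 3>.
Converting to G: <5, 3> = e1 + 0·e2, so the coordinate vector is <1, 0>.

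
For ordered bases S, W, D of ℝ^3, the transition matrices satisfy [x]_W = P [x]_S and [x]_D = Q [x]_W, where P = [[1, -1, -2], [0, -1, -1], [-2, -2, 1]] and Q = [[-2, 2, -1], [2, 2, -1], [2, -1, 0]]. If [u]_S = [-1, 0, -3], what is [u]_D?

Composing the changes, [u]_D = Q P [u]_S.
Q P = [[0, 2, 1], [4, -2, -7], [2, -1, -3]]; applying this to [-1, 0, -3] gives [-3, 17, 7].

[-3, 17, 7]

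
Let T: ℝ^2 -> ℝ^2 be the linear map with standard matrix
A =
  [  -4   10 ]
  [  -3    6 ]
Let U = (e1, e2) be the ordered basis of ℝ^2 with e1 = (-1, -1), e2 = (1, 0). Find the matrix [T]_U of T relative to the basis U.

The j-th column of [T]_U is [T(ej)]_U.
T(e1) = A e1 = (-6, -3) = 3e1 - 3e2, so column 1 is (3, -3).
Repeating for e2 and assembling the columns gives [[3, 3], [-3, -1]].

[[3, 3], [-3, -1]]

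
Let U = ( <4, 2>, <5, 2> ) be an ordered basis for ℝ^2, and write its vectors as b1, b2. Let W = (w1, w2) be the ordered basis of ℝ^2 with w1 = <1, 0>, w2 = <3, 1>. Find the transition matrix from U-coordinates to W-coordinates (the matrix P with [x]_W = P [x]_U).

Take x = bj: its U-coordinates are the j-th standard unit vector, so P e_j — column j of P — equals [bj]_W.
b1 = -2w1 + 2w2, giving column 1 = <-2, 2>; repeating for each j gives P = [[-2, -1], [2, 2]].

[[-2, -1], [2, 2]]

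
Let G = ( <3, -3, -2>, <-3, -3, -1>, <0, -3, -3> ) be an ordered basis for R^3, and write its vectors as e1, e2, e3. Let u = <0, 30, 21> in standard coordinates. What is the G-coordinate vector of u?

[u]_G is the unique c with M c = u, where M has columns e1, ..., e3.
Solving this 3x3 system gives c = (-3, -3, -4).
Check: -3e1 - 3e2 - 4e3 = <0, 30, 21>.

<-3, -3, -4>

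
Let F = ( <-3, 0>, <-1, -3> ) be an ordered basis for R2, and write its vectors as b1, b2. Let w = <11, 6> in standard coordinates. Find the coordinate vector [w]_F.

<-3, -2>

We seek scalars with c_1 b1 + c_2 b2 = w; equivalently solve M c = w where the columns of M are b1, b2.
System: -3c_1 - c_2 = 11, 0c_1 - 3c_2 = 6; solving gives c_1 = -3, c_2 = -2.
Check: -3b1 - 2b2 = <11, 6>.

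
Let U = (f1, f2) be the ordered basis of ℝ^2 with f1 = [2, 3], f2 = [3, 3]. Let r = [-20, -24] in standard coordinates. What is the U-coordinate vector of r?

We seek scalars with c_1 f1 + c_2 f2 = r; equivalently solve M c = r where the columns of M are f1, f2.
System: 2c_1 + 3c_2 = -20, 3c_1 + 3c_2 = -24; solving gives c_1 = -4, c_2 = -4.
Check: -4f1 - 4f2 = [-20, -24].

[-4, -4]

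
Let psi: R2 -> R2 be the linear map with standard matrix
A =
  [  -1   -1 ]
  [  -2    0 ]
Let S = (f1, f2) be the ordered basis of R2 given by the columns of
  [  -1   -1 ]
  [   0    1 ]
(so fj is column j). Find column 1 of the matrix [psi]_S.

[-3, 2]

Compute psi(f1) = A f1 = [1, 2] in standard coordinates.
Then write this in S-coordinates: solve for y in y_1 f1 + y_2 f2 = [1, 2].
This gives y = [-3, 2], which is column 1 of [psi]_S.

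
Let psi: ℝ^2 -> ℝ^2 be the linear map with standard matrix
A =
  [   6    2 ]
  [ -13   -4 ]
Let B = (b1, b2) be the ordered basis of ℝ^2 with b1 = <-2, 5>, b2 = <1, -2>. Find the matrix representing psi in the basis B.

With P the matrix whose columns are b1, b2, [psi]_B = P^(-1) A P.
Column by column: psi(b1) = A b1 = <-2, 6>; its B-coordinates <2, 2> give column 1.
Continuing for each basis vector yields [psi]_B = [[2, -1], [2, 0]].

[[2, -1], [2, 0]]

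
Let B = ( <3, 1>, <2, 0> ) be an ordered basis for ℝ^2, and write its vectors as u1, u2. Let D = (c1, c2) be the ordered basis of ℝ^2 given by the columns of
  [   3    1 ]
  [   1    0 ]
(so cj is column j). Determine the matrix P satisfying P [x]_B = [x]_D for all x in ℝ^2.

Let M have columns uj and N have columns cj. Then for every x, N [x]_D = x = M [x]_B, so P = N^(-1) M.
Since det N = -1, N^(-1) has integer entries; multiplying gives P = [[1, 0], [0, 2]].

[[1, 0], [0, 2]]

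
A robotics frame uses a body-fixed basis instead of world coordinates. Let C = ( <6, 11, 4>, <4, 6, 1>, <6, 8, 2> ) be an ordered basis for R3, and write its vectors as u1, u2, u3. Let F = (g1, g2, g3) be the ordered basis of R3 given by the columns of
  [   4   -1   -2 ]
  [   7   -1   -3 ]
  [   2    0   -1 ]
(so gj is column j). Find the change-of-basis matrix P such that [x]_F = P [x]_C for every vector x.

[[1, 1, 0], [2, -2, -2], [-2, 1, -2]]

Column j of P is [uj]_F, since P maps C-coordinates to F-coordinates.
Expressing u1 in F: u1 = g1 + 2g2 - 2g3, so column 1 of P is <1, 2, -2>.
Doing the same for each uj gives P = [[1, 1, 0], [2, -2, -2], [-2, 1, -2]].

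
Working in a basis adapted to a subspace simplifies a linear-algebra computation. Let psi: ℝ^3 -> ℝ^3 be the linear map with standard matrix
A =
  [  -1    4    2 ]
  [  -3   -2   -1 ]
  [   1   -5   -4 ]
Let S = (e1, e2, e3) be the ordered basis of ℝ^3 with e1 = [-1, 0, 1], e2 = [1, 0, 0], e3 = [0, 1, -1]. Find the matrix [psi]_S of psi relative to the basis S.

[[-3, -2, -2], [0, -3, 0], [2, -3, -1]]

With P the matrix whose columns are e1, ..., e3, [psi]_S = P^(-1) A P.
Column by column: psi(e1) = A e1 = [3, 2, -5]; its S-coordinates [-3, 0, 2] give column 1.
Continuing for each basis vector yields [psi]_S = [[-3, -2, -2], [0, -3, 0], [2, -3, -1]].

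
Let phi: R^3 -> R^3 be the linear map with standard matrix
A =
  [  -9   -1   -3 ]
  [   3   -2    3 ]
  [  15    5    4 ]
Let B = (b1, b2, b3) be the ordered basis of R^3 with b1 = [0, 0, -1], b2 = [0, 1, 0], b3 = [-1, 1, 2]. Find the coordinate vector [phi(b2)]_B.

[-3, -3, 1]

Compute phi(b2) = A b2 = [-1, -2, 5] in standard coordinates.
Then write this in B-coordinates: solve for y in y_1 b1 + ... + y_3 b3 = [-1, -2, 5].
This gives y = [-3, -3, 1], which is column 2 of [phi]_B.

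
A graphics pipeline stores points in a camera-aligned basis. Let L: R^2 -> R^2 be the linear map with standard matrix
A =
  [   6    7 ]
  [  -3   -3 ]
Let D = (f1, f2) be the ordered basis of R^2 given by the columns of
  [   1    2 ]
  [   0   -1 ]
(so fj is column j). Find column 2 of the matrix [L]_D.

[-1, 3]

Compute L(f2) = A f2 = [5, -3] in standard coordinates.
Then write this in D-coordinates: solve for y in y_1 f1 + y_2 f2 = [5, -3].
This gives y = [-1, 3], which is column 2 of [L]_D.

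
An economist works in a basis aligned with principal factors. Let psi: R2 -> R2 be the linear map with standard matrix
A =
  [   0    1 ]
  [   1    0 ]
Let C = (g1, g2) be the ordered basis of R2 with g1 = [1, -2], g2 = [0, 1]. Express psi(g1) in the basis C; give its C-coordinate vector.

[-2, -3]

Column 1 of [psi]_C is the C-coordinate vector of psi(g1).
In standard coordinates psi(g1) = A g1 = [-2, 1].
Converting to C: [-2, 1] = -2g1 - 3g2, so the coordinate vector is [-2, -3].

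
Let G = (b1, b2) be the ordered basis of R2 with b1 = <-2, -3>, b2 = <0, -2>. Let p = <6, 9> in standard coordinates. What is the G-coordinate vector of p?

We seek scalars with c_1 b1 + c_2 b2 = p; equivalently solve M c = p where the columns of M are b1, b2.
System: -2c_1 + 0c_2 = 6, -3c_1 - 2c_2 = 9; solving gives c_1 = -3, c_2 = 0.
Check: -3b1 + 0·b2 = <6, 9>.

<-3, 0>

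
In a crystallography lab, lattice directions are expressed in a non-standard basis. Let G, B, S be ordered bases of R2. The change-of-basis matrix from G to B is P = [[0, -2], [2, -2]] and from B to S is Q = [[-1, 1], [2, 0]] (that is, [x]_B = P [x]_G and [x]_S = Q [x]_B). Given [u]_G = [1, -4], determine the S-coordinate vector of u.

First [u]_B = P [u]_G = [8, 10].
Then [u]_S = Q [u]_B = [2, 16].

[2, 16]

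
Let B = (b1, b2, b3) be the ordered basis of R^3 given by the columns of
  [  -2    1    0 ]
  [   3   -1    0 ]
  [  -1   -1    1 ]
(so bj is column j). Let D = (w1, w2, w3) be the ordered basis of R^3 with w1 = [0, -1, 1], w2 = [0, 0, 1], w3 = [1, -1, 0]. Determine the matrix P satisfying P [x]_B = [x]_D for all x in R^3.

[[-1, 0, 0], [0, -1, 1], [-2, 1, 0]]

Take x = bj: its B-coordinates are the j-th standard unit vector, so P e_j — column j of P — equals [bj]_D.
b1 = -w1 + 0·w2 - 2w3, giving column 1 = [-1, 0, -2]; repeating for each j gives P = [[-1, 0, 0], [0, -1, 1], [-2, 1, 0]].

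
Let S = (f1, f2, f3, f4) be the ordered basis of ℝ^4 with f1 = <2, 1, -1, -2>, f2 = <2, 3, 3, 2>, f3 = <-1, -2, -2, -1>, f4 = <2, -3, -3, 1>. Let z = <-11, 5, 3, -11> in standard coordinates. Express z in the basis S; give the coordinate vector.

Write z = c_1 f1 + ... + c_4 f4 and solve for the c_i.
Row-reducing the augmented matrix [M | z] gives c = (1, -2, 1, -4).
Check: f1 - 2f2 + f3 - 4f4 = <-11, 5, 3, -11>.

<1, -2, 1, -4>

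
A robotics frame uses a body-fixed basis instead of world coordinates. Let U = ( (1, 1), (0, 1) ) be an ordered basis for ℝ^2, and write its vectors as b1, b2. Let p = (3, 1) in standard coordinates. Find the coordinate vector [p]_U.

(3, -2)

Write p = c_1 b1 + c_2 b2 and solve for the c_i.
System: c_1 + 0c_2 = 3, c_1 + c_2 = 1; solving gives c_1 = 3, c_2 = -2.
Check: 3b1 - 2b2 = (3, 1).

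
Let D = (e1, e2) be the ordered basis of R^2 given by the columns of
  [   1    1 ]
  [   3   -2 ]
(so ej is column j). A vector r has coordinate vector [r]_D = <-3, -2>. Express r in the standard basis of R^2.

<-5, -5>

The coordinates say r = -3e1 - 2e2; adding the scaled basis vectors gives <-5, -5>.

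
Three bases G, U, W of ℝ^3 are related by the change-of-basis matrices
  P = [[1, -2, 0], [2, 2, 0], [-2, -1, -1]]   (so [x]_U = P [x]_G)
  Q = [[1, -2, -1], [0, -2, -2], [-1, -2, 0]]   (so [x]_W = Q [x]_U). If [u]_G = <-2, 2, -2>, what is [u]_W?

<-10, -8, 6>

Apply P to get U-coordinates <-6, 0, 4>, then Q to get W-coordinates.
The result is [u]_W = <-10, -8, 6>.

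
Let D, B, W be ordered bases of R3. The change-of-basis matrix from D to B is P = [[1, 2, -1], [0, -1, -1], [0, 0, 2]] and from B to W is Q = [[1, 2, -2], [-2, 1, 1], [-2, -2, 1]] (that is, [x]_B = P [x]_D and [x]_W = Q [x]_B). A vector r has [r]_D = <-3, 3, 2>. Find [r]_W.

<-17, -3, 12>

First [r]_B = P [r]_D = <1, -5, 4>.
Then [r]_W = Q [r]_B = <-17, -3, 12>.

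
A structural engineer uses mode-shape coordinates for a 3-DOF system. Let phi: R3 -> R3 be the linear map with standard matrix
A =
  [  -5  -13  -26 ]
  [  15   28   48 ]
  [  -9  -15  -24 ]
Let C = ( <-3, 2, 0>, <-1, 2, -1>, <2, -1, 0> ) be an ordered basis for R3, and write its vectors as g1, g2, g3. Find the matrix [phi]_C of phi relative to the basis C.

[[2, 0, -2], [3, -3, 3], [-1, 1, 0]]

The j-th column of [phi]_C is [phi(gj)]_C.
phi(g1) = A g1 = <-11, 11, -3> = 2g1 + 3g2 - g3, so column 1 is <2, 3, -1>.
Repeating for g2, g3 and assembling the columns gives [[2, 0, -2], [3, -3, 3], [-1, 1, 0]].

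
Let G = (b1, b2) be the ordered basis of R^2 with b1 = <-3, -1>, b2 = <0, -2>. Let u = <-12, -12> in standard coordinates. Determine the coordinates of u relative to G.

Write u = c_1 b1 + c_2 b2 and solve for the c_i.
System: -3c_1 + 0c_2 = -12, -c_1 - 2c_2 = -12; solving gives c_1 = 4, c_2 = 4.
Check: 4b1 + 4b2 = <-12, -12>.

<4, 4>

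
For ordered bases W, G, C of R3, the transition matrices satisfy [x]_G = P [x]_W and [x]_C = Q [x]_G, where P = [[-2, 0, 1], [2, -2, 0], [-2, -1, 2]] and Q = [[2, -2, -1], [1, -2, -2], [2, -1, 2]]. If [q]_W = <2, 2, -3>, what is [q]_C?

Composing the changes, [q]_C = Q P [q]_W.
Q P = [[-6, 5, 0], [-2, 6, -3], [-10, 0, 6]]; applying this to <2, 2, -3> gives <-2, 17, -38>.

<-2, 17, -38>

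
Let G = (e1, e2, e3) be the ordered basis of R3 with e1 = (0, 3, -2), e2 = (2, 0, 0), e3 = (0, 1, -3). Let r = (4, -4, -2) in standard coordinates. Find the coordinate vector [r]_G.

(-2, 2, 2)

Write r = c_1 e1 + ... + c_3 e3 and solve for the c_i.
Solving this 3x3 system gives c = (-2, 2, 2).
Check: -2e1 + 2e2 + 2e3 = (4, -4, -2).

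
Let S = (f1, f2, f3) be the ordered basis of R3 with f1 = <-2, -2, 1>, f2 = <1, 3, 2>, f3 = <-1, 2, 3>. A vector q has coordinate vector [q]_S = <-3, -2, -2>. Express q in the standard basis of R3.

The coordinates say q = -3f1 - 2f2 - 2f3; adding the scaled basis vectors gives <6, -4, -13>.

<6, -4, -13>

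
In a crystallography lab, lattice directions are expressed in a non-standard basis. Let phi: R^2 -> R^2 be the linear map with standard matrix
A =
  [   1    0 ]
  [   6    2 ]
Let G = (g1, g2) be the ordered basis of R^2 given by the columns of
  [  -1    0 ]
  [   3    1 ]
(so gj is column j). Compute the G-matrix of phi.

[[1, 0], [-3, 2]]

The j-th column of [phi]_G is [phi(gj)]_G.
phi(g1) = A g1 = (-1, 0) = g1 - 3g2, so column 1 is (1, -3).
Repeating for g2 and assembling the columns gives [[1, 0], [-3, 2]].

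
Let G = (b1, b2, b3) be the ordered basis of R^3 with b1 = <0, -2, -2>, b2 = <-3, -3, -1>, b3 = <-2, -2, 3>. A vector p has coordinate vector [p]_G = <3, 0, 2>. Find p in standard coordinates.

<-4, -10, 0>

By definition p = 3b1 + 0·b2 + 2b3.
Summing componentwise gives <-4, -10, 0>.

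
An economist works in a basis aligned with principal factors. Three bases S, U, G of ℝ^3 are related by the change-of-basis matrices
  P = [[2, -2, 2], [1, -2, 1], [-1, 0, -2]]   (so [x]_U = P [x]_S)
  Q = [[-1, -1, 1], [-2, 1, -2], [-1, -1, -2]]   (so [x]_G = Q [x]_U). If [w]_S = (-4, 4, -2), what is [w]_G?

Apply P to get U-coordinates (-20, -14, 8), then Q to get G-coordinates.
The result is [w]_G = (42, 10, 18).

(42, 10, 18)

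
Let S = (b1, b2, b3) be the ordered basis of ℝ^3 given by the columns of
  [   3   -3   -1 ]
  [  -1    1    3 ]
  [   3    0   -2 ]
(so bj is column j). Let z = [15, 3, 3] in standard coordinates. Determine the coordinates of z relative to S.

[3, -3, 3]

We seek scalars with c_1 b1 + ... + c_3 b3 = z; equivalently solve M c = z where the columns of M are b1, ..., b3.
Gaussian elimination on [M | z] yields c = (3, -3, 3).
Check: 3b1 - 3b2 + 3b3 = [15, 3, 3].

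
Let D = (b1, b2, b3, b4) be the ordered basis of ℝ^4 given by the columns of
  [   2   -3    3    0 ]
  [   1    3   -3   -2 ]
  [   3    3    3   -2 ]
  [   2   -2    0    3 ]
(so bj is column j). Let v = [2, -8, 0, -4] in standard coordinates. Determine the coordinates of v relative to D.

[-2, 0, 2, 0]

[v]_D is the unique c with M c = v, where M has columns b1, ..., b4.
Row-reducing the augmented matrix [M | v] gives c = (-2, 0, 2, 0).
Check: -2b1 + 0·b2 + 2b3 + 0·b4 = [2, -8, 0, -4].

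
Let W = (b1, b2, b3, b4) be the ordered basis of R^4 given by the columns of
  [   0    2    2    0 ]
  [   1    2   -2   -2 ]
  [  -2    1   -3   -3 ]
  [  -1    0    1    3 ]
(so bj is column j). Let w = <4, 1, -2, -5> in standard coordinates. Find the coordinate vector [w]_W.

We seek scalars with c_1 b1 + ... + c_4 b4 = w; equivalently solve M c = w where the columns of M are b1, ..., b4.
Row-reducing the augmented matrix [M | w] gives c = (1, 0, 2, -2).
Check: b1 + 0·b2 + 2b3 - 2b4 = <4, 1, -2, -5>.

<1, 0, 2, -2>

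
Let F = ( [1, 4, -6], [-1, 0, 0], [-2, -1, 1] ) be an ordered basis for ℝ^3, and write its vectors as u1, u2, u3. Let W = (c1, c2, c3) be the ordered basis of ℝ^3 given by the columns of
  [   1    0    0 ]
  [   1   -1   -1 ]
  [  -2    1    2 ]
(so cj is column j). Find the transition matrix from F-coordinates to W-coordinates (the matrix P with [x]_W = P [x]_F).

[[1, -1, -2], [-2, 0, 1], [-1, -1, -2]]

Let M have columns uj and N have columns cj. Then for every x, N [x]_W = x = M [x]_F, so P = N^(-1) M.
Since det N = -1, N^(-1) has integer entries; multiplying gives P = [[1, -1, -2], [-2, 0, 1], [-1, -1, -2]].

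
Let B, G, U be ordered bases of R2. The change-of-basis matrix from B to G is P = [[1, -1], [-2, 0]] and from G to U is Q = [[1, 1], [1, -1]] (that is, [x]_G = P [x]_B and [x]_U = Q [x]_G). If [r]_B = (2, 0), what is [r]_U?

(-2, 6)

First [r]_G = P [r]_B = (2, -4).
Then [r]_U = Q [r]_G = (-2, 6).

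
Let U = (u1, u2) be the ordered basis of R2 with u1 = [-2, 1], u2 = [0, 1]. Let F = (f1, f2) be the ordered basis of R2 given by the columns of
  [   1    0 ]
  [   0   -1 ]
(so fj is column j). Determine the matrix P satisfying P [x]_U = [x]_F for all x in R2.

[[-2, 0], [-1, -1]]

Let M have columns uj and N have columns fj. Then for every x, N [x]_F = x = M [x]_U, so P = N^(-1) M.
Since det N = -1, N^(-1) has integer entries; multiplying gives P = [[-2, 0], [-1, -1]].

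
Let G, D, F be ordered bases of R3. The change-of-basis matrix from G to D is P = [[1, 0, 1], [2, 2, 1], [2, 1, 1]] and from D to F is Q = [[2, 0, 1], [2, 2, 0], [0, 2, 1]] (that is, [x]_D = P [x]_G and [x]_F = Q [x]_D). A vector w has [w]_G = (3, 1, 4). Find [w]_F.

Apply P to get D-coordinates (7, 12, 11), then Q to get F-coordinates.
The result is [w]_F = (25, 38, 35).

(25, 38, 35)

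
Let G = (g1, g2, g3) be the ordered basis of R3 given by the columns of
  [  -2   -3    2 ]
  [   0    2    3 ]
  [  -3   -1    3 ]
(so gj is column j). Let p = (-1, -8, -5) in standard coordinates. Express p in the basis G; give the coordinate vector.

(0, -1, -2)

We seek scalars with c_1 g1 + ... + c_3 g3 = p; equivalently solve M c = p where the columns of M are g1, ..., g3.
Row-reducing the augmented matrix [M | p] gives c = (0, -1, -2).
Check: 0·g1 - g2 - 2g3 = (-1, -8, -5).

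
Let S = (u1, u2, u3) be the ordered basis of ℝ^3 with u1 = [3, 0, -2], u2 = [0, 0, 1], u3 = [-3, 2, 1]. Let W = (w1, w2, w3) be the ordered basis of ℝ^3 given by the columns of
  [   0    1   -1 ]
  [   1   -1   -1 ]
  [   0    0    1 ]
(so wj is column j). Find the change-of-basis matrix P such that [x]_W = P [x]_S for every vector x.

Let M have columns uj and N have columns wj. Then for every x, N [x]_W = x = M [x]_S, so P = N^(-1) M.
Since det N = -1, N^(-1) has integer entries; multiplying gives P = [[-1, 2, 1], [1, 1, -2], [-2, 1, 1]].

[[-1, 2, 1], [1, 1, -2], [-2, 1, 1]]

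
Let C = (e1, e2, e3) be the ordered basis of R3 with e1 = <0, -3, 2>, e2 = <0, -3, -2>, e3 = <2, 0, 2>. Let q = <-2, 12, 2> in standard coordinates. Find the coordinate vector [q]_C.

<-1, -3, -1>

We seek scalars with c_1 e1 + ... + c_3 e3 = q; equivalently solve M c = q where the columns of M are e1, ..., e3.
Row-reducing the augmented matrix [M | q] gives c = (-1, -3, -1).
Check: -e1 - 3e2 - e3 = <-2, 12, 2>.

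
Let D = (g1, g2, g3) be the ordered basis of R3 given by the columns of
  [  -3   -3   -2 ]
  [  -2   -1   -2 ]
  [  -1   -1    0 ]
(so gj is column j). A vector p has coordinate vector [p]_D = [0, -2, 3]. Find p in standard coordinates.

By definition p = 0·g1 - 2g2 + 3g3.
Summing componentwise gives [0, -4, 2].

[0, -4, 2]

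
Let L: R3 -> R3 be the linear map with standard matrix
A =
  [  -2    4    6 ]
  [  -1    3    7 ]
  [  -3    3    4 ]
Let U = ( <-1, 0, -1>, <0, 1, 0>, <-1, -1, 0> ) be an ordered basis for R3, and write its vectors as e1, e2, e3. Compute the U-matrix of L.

With P the matrix whose columns are e1, ..., e3, [L]_U = P^(-1) A P.
Column by column: L(e1) = A e1 = <-4, -6, -1>; its U-coordinates <1, -3, 3> give column 1.
Continuing for each basis vector yields [L]_U = [[1, -3, 0], [-3, 2, 0], [3, -1, 2]].

[[1, -3, 0], [-3, 2, 0], [3, -1, 2]]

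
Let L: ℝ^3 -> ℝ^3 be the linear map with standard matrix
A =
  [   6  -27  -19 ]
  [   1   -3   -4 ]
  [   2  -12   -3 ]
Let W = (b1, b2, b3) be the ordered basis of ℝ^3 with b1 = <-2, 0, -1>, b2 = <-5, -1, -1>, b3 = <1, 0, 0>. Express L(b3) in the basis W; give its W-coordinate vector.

Column 3 of [L]_W is the W-coordinate vector of L(b3).
In standard coordinates L(b3) = A b3 = <6, 1, 2>.
Converting to W: <6, 1, 2> = -b1 - b2 - b3, so the coordinate vector is <-1, -1, -1>.

<-1, -1, -1>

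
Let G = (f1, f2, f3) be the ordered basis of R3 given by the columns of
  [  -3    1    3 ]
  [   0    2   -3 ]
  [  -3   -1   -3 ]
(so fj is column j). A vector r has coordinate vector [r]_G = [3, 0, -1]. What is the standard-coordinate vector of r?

[-12, 3, -6]

The coordinates say r = 3f1 + 0·f2 - f3; adding the scaled basis vectors gives [-12, 3, -6].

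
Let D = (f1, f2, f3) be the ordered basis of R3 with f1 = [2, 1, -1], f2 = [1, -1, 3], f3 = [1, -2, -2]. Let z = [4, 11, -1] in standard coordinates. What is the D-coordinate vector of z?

[4, -1, -3]

We seek scalars with c_1 f1 + ... + c_3 f3 = z; equivalently solve M c = z where the columns of M are f1, ..., f3.
Row-reducing the augmented matrix [M | z] gives c = (4, -1, -3).
Check: 4f1 - f2 - 3f3 = [4, 11, -1].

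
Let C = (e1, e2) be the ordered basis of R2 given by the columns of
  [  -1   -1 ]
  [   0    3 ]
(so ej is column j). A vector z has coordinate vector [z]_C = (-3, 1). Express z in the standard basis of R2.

(2, 3)

The coordinates say z = -3e1 + e2; adding the scaled basis vectors gives (2, 3).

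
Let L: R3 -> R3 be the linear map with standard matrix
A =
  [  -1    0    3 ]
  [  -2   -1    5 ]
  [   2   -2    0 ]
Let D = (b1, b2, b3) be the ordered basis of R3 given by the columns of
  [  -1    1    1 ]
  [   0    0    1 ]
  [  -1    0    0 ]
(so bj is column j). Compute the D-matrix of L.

Let P have columns b1, ..., b3. Then [L]_D = P^(-1) A P.
Here det P = -1, so P^(-1) is integer; computing A P first and then P^(-1)(A P) gives [[2, -2, 0], [3, -1, 2], [-3, -2, -3]].

[[2, -2, 0], [3, -1, 2], [-3, -2, -3]]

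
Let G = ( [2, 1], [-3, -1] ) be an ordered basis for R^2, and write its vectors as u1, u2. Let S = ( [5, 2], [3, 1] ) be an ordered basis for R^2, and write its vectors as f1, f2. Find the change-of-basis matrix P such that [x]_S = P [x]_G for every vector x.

[[1, 0], [-1, -1]]

Column j of P is [uj]_S, since P maps G-coordinates to S-coordinates.
Expressing u1 in S: u1 = f1 - f2, so column 1 of P is [1, -1].
Doing the same for each uj gives P = [[1, 0], [-1, -1]].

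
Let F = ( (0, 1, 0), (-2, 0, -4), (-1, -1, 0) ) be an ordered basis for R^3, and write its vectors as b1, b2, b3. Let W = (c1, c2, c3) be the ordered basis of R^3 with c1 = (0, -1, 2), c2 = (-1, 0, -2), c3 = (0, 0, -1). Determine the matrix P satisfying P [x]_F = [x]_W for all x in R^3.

Take x = bj: its F-coordinates are the j-th standard unit vector, so P e_j — column j of P — equals [bj]_W.
b1 = -c1 + 0·c2 - 2c3, giving column 1 = (-1, 0, -2); repeating for each j gives P = [[-1, 0, 1], [0, 2, 1], [-2, 0, 0]].

[[-1, 0, 1], [0, 2, 1], [-2, 0, 0]]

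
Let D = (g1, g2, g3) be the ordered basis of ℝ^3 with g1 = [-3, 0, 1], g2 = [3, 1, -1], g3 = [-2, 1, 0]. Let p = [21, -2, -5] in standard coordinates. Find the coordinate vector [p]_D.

[-4, 1, -3]

Write p = c_1 g1 + ... + c_3 g3 and solve for the c_i.
Row-reducing the augmented matrix [M | p] gives c = (-4, 1, -3).
Check: -4g1 + g2 - 3g3 = [21, -2, -5].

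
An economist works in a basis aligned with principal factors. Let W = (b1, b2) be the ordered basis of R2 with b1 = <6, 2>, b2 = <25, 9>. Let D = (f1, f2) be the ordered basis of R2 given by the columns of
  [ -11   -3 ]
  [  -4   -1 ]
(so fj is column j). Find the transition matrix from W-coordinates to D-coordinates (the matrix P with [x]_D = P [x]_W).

Column j of P is [bj]_D, since P maps W-coordinates to D-coordinates.
Expressing b1 in D: b1 = 0·f1 - 2f2, so column 1 of P is <0, -2>.
Doing the same for each bj gives P = [[0, -2], [-2, -1]].

[[0, -2], [-2, -1]]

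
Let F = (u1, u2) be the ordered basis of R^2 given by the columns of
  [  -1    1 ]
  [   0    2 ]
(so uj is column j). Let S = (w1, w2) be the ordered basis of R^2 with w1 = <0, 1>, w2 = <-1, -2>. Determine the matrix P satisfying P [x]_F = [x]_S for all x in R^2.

Column j of P is [uj]_S, since P maps F-coordinates to S-coordinates.
Expressing u1 in S: u1 = 2w1 + w2, so column 1 of P is <2, 1>.
Doing the same for each uj gives P = [[2, 0], [1, -1]].

[[2, 0], [1, -1]]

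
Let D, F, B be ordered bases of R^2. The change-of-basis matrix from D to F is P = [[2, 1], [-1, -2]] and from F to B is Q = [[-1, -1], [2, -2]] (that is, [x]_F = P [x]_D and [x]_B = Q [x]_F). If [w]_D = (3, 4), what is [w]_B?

(1, 42)

Apply P to get F-coordinates (10, -11), then Q to get B-coordinates.
The result is [w]_B = (1, 42).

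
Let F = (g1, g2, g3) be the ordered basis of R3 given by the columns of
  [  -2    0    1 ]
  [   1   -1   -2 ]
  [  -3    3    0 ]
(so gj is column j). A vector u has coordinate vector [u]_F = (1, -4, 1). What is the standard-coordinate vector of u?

(-1, 3, -15)

By definition u = g1 - 4g2 + g3.
Summing componentwise gives (-1, 3, -15).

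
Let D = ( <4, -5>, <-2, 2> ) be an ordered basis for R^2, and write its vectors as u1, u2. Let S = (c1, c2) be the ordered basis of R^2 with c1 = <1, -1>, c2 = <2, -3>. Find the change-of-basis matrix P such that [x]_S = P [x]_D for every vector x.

Let M have columns uj and N have columns cj. Then for every x, N [x]_S = x = M [x]_D, so P = N^(-1) M.
Since det N = -1, N^(-1) has integer entries; multiplying gives P = [[2, -2], [1, 0]].

[[2, -2], [1, 0]]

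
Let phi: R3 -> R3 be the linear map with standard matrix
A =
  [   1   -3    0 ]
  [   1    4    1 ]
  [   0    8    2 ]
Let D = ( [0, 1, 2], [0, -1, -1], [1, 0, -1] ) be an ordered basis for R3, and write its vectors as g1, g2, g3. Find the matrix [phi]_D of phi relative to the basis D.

[[3, -2, -1], [-3, 3, -1], [-3, 3, 1]]

With P the matrix whose columns are g1, ..., g3, [phi]_D = P^(-1) A P.
Column by column: phi(g1) = A g1 = [-3, 6, 12]; its D-coordinates [3, -3, -3] give column 1.
Continuing for each basis vector yields [phi]_D = [[3, -2, -1], [-3, 3, -1], [-3, 3, 1]].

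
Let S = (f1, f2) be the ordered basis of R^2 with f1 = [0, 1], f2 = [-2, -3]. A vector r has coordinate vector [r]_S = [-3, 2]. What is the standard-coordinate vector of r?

By definition r = -3f1 + 2f2.
Summing componentwise gives [-4, -9].

[-4, -9]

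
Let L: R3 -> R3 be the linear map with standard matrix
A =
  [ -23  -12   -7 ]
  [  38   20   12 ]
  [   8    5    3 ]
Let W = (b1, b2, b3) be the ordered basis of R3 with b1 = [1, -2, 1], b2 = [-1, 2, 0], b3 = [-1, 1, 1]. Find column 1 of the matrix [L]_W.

Compute L(b1) = A b1 = [-6, 10, 1] in standard coordinates.
Then write this in W-coordinates: solve for y in y_1 b1 + ... + y_3 b3 = [-6, 10, 1].
This gives y = [-1, 3, 2], which is column 1 of [L]_W.

[-1, 3, 2]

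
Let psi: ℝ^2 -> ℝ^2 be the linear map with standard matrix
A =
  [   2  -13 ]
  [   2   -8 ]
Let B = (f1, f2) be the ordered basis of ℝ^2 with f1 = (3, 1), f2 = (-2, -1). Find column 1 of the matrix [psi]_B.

Column 1 of [psi]_B is the B-coordinate vector of psi(f1).
In standard coordinates psi(f1) = A f1 = (-7, -2).
Converting to B: (-7, -2) = -3f1 - f2, so the coordinate vector is (-3, -1).

(-3, -1)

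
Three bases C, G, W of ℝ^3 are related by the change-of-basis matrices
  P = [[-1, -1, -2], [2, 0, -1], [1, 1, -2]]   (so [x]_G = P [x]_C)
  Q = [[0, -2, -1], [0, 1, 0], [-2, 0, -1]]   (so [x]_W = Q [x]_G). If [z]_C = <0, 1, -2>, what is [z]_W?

Apply P to get G-coordinates <3, 2, 5>, then Q to get W-coordinates.
The result is [z]_W = <-9, 2, -11>.

<-9, 2, -11>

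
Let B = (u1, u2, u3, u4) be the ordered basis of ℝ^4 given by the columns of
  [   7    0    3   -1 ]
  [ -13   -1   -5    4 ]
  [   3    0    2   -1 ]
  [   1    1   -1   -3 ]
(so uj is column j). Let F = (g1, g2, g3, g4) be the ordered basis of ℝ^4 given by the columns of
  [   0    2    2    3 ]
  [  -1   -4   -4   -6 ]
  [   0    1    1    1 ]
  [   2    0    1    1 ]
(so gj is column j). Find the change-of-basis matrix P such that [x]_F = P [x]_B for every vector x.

Column j of P is [uj]_F, since P maps B-coordinates to F-coordinates.
Expressing u1 in F: u1 = -g1 + 0·g2 + 2g3 + g4, so column 1 of P is <-1, 0, 2, 1>.
Doing the same for each uj gives P = [[-1, 1, -1, -2], [0, 1, 1, -2], [2, -1, 2, 0], [1, 0, -1, 1]].

[[-1, 1, -1, -2], [0, 1, 1, -2], [2, -1, 2, 0], [1, 0, -1, 1]]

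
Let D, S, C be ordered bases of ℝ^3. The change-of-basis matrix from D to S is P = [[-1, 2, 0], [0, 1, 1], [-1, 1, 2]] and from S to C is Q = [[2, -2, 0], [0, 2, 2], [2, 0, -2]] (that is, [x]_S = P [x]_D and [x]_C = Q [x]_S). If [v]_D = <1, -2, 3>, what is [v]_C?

<-12, 8, -16>

Apply P to get S-coordinates <-5, 1, 3>, then Q to get C-coordinates.
The result is [v]_C = <-12, 8, -16>.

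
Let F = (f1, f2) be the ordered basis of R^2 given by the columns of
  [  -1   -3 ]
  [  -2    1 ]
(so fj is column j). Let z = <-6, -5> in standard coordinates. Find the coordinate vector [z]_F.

<3, 1>

Write z = c_1 f1 + c_2 f2 and solve for the c_i.
System: -c_1 - 3c_2 = -6, -2c_1 + c_2 = -5; solving gives c_1 = 3, c_2 = 1.
Check: 3f1 + f2 = <-6, -5>.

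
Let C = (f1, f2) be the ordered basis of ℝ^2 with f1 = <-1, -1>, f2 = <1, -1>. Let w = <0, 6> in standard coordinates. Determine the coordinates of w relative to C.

We seek scalars with c_1 f1 + c_2 f2 = w; equivalently solve M c = w where the columns of M are f1, f2.
System: -c_1 + c_2 = 0, -c_1 - c_2 = 6; solving gives c_1 = -3, c_2 = -3.
Check: -3f1 - 3f2 = <0, 6>.

<-3, -3>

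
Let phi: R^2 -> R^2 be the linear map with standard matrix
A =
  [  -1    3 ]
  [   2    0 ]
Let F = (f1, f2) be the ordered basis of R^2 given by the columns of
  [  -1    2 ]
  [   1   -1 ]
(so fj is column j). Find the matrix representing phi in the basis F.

With P the matrix whose columns are f1, f2, [phi]_F = P^(-1) A P.
Column by column: phi(f1) = A f1 = <4, -2>; its F-coordinates <0, 2> give column 1.
Continuing for each basis vector yields [phi]_F = [[0, 3], [2, -1]].

[[0, 3], [2, -1]]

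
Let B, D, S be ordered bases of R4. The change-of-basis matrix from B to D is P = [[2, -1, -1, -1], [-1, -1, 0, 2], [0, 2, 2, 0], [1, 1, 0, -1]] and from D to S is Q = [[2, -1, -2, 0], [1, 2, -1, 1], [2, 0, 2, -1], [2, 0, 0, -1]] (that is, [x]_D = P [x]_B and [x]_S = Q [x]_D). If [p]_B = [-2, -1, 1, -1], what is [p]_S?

[-7, -3, -4, -4]

Apply P to get D-coordinates [-3, 1, 0, -2], then Q to get S-coordinates.
The result is [p]_S = [-7, -3, -4, -4].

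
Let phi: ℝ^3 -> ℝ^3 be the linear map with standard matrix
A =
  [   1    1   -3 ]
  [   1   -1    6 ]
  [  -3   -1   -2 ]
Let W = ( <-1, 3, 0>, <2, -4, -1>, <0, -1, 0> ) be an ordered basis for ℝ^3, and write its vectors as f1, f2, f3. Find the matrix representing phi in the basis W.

With P the matrix whose columns are f1, ..., f3, [phi]_W = P^(-1) A P.
Column by column: phi(f1) = A f1 = <2, -4, 0>; its W-coordinates <-2, 0, -2> give column 1.
Continuing for each basis vector yields [phi]_W = [[-2, -1, -1], [0, 0, -1], [-2, -3, 0]].

[[-2, -1, -1], [0, 0, -1], [-2, -3, 0]]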